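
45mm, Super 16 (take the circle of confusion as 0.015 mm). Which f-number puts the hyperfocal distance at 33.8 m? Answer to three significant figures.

Rearrange H = f²/(N·c) + f for N: N = f² / ((H − f)·c).
N = 45² / ((33800 − 45) × 0.015) = 2025 / 506.3 ≈ 4.

f/4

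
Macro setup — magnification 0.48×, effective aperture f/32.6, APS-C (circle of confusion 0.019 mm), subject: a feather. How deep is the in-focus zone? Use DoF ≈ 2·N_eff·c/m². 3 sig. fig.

5.38 mm

At magnification m, DoF ≈ 2·N_eff·c/m² = 2 × 32.6 × 0.019 / 0.48² = 1.239 / 0.2304 ≈ 5.38 mm.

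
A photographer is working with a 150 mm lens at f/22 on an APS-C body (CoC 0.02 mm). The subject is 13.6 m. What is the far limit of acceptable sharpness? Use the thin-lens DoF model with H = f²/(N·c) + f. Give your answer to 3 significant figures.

18.5 m

Hyperfocal distance H = f²/(N·c) + f = 150²/(22 × 0.02) + 150 = 22500/0.44 + 150 ≈ 51286.4 mm ≈ 51.29 m.
Far limit Df = s·(H − f)/(H − s) = 13600 × (51286.4 − 150) / (51286.4 − 13600) = 13600 × 51136.4 / 37686.4 ≈ 18454 mm ≈ 18.5 m.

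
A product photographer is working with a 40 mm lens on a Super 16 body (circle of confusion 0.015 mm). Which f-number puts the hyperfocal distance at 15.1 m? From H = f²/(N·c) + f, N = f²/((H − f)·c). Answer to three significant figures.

f/7.08

Rearrange H = f²/(N·c) + f for N: N = f² / ((H − f)·c).
N = 40² / ((15100 − 40) × 0.015) = 1600 / 225.9 ≈ 7.08.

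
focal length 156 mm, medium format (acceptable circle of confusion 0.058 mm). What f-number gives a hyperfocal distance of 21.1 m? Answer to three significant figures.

Rearrange H = f²/(N·c) + f for N: N = f² / ((H − f)·c).
N = 156² / ((21100 − 156) × 0.058) = 24336 / 1215 ≈ 20.

f/20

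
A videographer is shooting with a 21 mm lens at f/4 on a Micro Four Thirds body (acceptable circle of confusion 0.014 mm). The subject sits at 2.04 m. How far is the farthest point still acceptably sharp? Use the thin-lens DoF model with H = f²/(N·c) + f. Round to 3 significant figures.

Hyperfocal distance H = f²/(N·c) + f = 21²/(4 × 0.014) + 21 = 441/0.056 + 21 ≈ 7896.0 mm ≈ 7.896 m.
Far limit Df = s·(H − f)/(H − s) = 2040 × (7896.0 − 21) / (7896.0 − 2040) = 2040 × 7875.0 / 5856.0 ≈ 2743.3 mm ≈ 2.74 m.

2.74 m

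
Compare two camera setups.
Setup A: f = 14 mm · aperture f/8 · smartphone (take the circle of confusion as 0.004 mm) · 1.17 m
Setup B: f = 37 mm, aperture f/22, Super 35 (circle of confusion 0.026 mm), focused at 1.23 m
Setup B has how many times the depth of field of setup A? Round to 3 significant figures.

3.56

Setup A: H = 14²/(8×0.004) + 14 ≈ 6139.0 mm; DoF = Df − Dn = 1442.19 − 984.24 ≈ 457.95 mm.
Setup B: H = 37²/(22×0.026) + 37 ≈ 2430.4 mm; DoF = Df − Dn = 2452.5 − 820.8 ≈ 1631.7 mm.
Ratio = 1631.7 / 457.95 ≈ 3.56.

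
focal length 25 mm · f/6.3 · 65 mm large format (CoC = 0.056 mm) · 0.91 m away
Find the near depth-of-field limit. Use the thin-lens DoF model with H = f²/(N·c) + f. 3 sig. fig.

0.607 m

Hyperfocal distance H = f²/(N·c) + f = 25²/(6.3 × 0.056) + 25 = 625/0.3528 + 25 ≈ 1796.5 mm ≈ 1.797 m.
Near limit Dn = s·(H − f)/(H + s − 2f) = 910 × (1796.5 − 25) / (1796.5 + 910 − 2 × 25) = 910 × 1771.5 / 2656.5 ≈ 606.84 mm ≈ 0.607 m.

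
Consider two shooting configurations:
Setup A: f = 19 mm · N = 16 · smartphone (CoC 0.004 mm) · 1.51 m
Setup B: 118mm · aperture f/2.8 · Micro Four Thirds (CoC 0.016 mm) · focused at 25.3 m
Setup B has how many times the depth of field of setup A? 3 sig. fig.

4.81

Setup A: H = 19²/(16×0.004) + 19 ≈ 5659.6 mm; DoF = Df − Dn = 2052.56 − 1194.31 ≈ 858.25 mm.
Setup B: H = 118²/(2.8×0.016) + 118 ≈ 310921.6 mm; DoF = Df − Dn = 27530.6 − 23403.8 ≈ 4126.8 mm.
Ratio = 4126.8 / 858.25 ≈ 4.81.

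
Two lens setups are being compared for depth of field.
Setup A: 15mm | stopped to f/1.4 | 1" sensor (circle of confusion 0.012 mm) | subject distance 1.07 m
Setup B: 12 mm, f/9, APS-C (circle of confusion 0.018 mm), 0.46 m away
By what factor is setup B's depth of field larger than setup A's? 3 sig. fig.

3.66

Setup A: H = 15²/(1.4×0.012) + 15 ≈ 13407.9 mm; DoF = Df − Dn = 1161.49 − 991.87 ≈ 169.62 mm.
Setup B: H = 12²/(9×0.018) + 12 ≈ 900.9 mm; DoF = Df − Dn = 927.42 − 305.85 ≈ 621.57 mm.
Ratio = 621.57 / 169.62 ≈ 3.66.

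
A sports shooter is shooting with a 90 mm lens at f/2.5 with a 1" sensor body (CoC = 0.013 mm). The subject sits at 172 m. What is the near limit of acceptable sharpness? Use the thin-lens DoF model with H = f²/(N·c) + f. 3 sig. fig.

Hyperfocal distance H = f²/(N·c) + f = 90²/(2.5 × 0.013) + 90 = 8100/0.0325 + 90 ≈ 249320.8 mm ≈ 249.3 m.
Near limit Dn = s·(H − f)/(H + s − 2f) = 172000 × (249320.8 − 90) / (249320.8 + 172000 − 2 × 90) = 172000 × 249230.8 / 421140.8 ≈ 101789 mm ≈ 102 m.

102 m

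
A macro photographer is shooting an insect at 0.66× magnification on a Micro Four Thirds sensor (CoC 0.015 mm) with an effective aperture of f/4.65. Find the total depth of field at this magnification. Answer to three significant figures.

At magnification m, DoF ≈ 2·N_eff·c/m² = 2 × 4.65 × 0.015 / 0.66² = 0.1395 / 0.4356 ≈ 0.32 mm.

0.320 mm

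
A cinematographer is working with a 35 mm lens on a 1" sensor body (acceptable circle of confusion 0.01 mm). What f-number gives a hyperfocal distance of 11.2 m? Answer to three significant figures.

f/11

Rearrange H = f²/(N·c) + f for N: N = f² / ((H − f)·c).
N = 35² / ((11200 − 35) × 0.01) = 1225 / 111.7 ≈ 11.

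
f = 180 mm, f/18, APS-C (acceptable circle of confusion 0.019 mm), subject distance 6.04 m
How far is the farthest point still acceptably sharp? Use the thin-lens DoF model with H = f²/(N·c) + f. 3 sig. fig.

Hyperfocal distance H = f²/(N·c) + f = 180²/(18 × 0.019) + 180 = 32400/0.342 + 180 ≈ 94916.8 mm ≈ 94.92 m.
Far limit Df = s·(H − f)/(H − s) = 6040 × (94916.8 − 180) / (94916.8 − 6040) = 6040 × 94736.8 / 88876.8 ≈ 6438.2 mm ≈ 6.44 m.

6.44 m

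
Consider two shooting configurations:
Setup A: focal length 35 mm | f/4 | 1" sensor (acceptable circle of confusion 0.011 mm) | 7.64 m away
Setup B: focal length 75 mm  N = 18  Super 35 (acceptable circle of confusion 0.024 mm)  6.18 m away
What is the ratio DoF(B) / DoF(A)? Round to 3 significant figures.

1.65

Setup A: H = 35²/(4×0.011) + 35 ≈ 27875.9 mm; DoF = Df − Dn = 10511.2 − 6000.8 ≈ 4510.4 mm.
Setup B: H = 75²/(18×0.024) + 75 ≈ 13095.8 mm; DoF = Df − Dn = 11635.4 − 4207.3 ≈ 7428.1 mm.
Ratio = 7428.1 / 4510.4 ≈ 1.65.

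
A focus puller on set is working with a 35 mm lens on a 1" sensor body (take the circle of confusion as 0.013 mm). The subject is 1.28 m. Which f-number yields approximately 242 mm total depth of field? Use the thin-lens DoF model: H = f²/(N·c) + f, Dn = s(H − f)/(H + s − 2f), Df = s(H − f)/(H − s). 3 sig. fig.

Write h = H − f = f²/(N·c). The thin-lens limits are Dn = s·h/(h + (s−f)) and Df = s·h/(h − (s−f)), so DoF = Df − Dn = 2·s·(s−f)·h / (h² − (s−f)²).
That is a quadratic in h: DoF·h² − 2·s·(s−f)·h − DoF·(s−f)² = 0 ⇒ h = (s−f)·(s + √(s² + DoF²)) / DoF = 1245 × (1280 + √(1280² + 242²)) / 242 = 1245 × (1280 + 1302.68) / 242 ≈ 13287 mm.
Then N = f²/(c·h) = 35² / (0.013 × 13287) = 1225 / 172.73 ≈ 7.09.

f/7.09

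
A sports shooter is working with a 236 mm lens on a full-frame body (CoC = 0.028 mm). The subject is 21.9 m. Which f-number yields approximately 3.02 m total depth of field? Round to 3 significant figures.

Write h = H − f = f²/(N·c). The thin-lens limits are Dn = s·h/(h + (s−f)) and Df = s·h/(h − (s−f)), so DoF = Df − Dn = 2·s·(s−f)·h / (h² − (s−f)²).
That is a quadratic in h: DoF·h² − 2·s·(s−f)·h − DoF·(s−f)² = 0 ⇒ h = (s−f)·(s + √(s² + DoF²)) / DoF = 21664 × (21900 + √(21900² + 3020²)) / 3020 = 21664 × (21900 + 22107.2) / 3020 ≈ 315686 mm.
Then N = f²/(c·h) = 236² / (0.028 × 315686) = 55696 / 8839.2 ≈ 6.30.

f/6.30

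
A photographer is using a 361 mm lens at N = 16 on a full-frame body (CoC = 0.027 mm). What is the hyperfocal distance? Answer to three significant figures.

Hyperfocal distance H = f²/(N·c) + f = 361²/(16 × 0.027) + 361 = 130321/0.432 + 361 ≈ 302030.0 mm ≈ 302 m.

302 m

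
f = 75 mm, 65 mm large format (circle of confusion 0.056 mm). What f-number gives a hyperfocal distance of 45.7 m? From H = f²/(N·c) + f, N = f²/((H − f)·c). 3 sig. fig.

f/2.20

Rearrange H = f²/(N·c) + f for N: N = f² / ((H − f)·c).
N = 75² / ((45700 − 75) × 0.056) = 5625 / 2555 ≈ 2.20.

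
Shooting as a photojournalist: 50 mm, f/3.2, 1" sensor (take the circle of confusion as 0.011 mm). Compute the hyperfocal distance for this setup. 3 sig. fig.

71.1 m

Hyperfocal distance H = f²/(N·c) + f = 50²/(3.2 × 0.011) + 50 = 2500/0.0352 + 50 ≈ 71072.7 mm ≈ 71.1 m.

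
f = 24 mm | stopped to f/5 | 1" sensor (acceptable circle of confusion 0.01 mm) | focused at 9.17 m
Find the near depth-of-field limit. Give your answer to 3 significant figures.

5.11 m

Hyperfocal distance H = f²/(N·c) + f = 24²/(5 × 0.01) + 24 = 576/0.05 + 24 ≈ 11544.0 mm ≈ 11.54 m.
Near limit Dn = s·(H − f)/(H + s − 2f) = 9170 × (11544.0 − 24) / (11544.0 + 9170 − 2 × 24) = 9170 × 11520.0 / 20666.0 ≈ 5111.7 mm ≈ 5.11 m.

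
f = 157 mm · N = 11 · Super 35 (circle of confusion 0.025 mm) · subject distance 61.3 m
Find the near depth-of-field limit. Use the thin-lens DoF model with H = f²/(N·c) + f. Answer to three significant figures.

Hyperfocal distance H = f²/(N·c) + f = 157²/(11 × 0.025) + 157 = 24649/0.275 + 157 ≈ 89789.7 mm ≈ 89.79 m.
Near limit Dn = s·(H − f)/(H + s − 2f) = 61300 × (89789.7 − 157) / (89789.7 + 61300 − 2 × 157) = 61300 × 89632.7 / 150775.7 ≈ 36441 mm ≈ 36.4 m.

36.4 m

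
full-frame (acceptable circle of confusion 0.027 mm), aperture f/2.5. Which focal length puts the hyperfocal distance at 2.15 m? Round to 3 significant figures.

12.0 mm

From H = f²/(N·c) + f, with f ≪ H: f ≈ √(H·N·c) = √(2150 × 2.5 × 0.027) = √145.12 ≈ 12.05 mm.
Exact: f² + N·c·f − N·c·H = 0 ⇒ f = (−N·c + √((N·c)² + 4·N·c·H))/2 = (−0.0675 + √580.50)/2 ≈ 12.013 mm ≈ 12.0 mm.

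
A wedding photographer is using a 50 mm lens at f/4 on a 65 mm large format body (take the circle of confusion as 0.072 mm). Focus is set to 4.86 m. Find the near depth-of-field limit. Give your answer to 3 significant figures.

Hyperfocal distance H = f²/(N·c) + f = 50²/(4 × 0.072) + 50 = 2500/0.288 + 50 ≈ 8730.6 mm ≈ 8.731 m.
Near limit Dn = s·(H − f)/(H + s − 2f) = 4860 × (8730.6 − 50) / (8730.6 + 4860 − 2 × 50) = 4860 × 8680.6 / 13490.6 ≈ 3127.2 mm ≈ 3.13 m.

3.13 m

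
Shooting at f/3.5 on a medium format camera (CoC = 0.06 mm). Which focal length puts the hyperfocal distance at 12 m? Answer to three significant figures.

From H = f²/(N·c) + f, with f ≪ H: f ≈ √(H·N·c) = √(12000 × 3.5 × 0.06) = √2520.0 ≈ 50.20 mm.
Exact: f² + N·c·f − N·c·H = 0 ⇒ f = (−N·c + √((N·c)² + 4·N·c·H))/2 = (−0.21 + √10080)/2 ≈ 50.095 mm ≈ 50.1 mm.

50.1 mm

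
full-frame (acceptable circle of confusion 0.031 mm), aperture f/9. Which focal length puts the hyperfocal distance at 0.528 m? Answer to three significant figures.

From H = f²/(N·c) + f, with f ≪ H: f ≈ √(H·N·c) = √(528 × 9 × 0.031) = √147.31 ≈ 12.14 mm.
Exact: f² + N·c·f − N·c·H = 0 ⇒ f = (−N·c + √((N·c)² + 4·N·c·H))/2 = (−0.279 + √589.33)/2 ≈ 11.999 mm ≈ 12.0 mm.

12.0 mm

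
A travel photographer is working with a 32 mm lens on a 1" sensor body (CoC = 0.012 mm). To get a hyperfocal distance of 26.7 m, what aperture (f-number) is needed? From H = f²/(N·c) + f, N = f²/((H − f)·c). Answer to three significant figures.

f/3.20

Rearrange H = f²/(N·c) + f for N: N = f² / ((H − f)·c).
N = 32² / ((26700 − 32) × 0.012) = 1024 / 320.0 ≈ 3.20.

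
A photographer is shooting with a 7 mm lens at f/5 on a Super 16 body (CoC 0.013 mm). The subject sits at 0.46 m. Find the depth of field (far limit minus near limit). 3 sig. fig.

Hyperfocal distance H = f²/(N·c) + f = 7²/(5 × 0.013) + 7 = 49/0.065 + 7 ≈ 760.8 mm ≈ 0.761 m.
Near limit Dn = s·(H − f)/(H + s − 2f) = 460 × (760.8 − 7) / (760.8 + 460 − 2 × 7) = 460 × 753.8 / 1206.8 ≈ 287.34 mm.
Far limit Df = s·(H − f)/(H − s) = 460 × (760.8 − 7) / (760.8 − 460) = 460 × 753.8 / 300.8 ≈ 1152.65 mm.
Depth of field = Df − Dn = 1152.65 − 287.34 ≈ 865.31 mm ≈ 0.865 m.

0.865 m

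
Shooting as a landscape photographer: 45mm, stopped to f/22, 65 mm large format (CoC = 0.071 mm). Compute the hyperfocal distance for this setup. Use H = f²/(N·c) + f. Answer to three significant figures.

Hyperfocal distance H = f²/(N·c) + f = 45²/(22 × 0.071) + 45 = 2025/1.562 + 45 ≈ 1341.4 mm ≈ 1.34 m.

1.34 m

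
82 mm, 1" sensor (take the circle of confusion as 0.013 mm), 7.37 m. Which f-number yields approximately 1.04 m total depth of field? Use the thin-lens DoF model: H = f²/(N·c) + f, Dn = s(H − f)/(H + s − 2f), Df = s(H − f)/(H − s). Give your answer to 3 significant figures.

Write h = H − f = f²/(N·c). The thin-lens limits are Dn = s·h/(h + (s−f)) and Df = s·h/(h − (s−f)), so DoF = Df − Dn = 2·s·(s−f)·h / (h² − (s−f)²).
That is a quadratic in h: DoF·h² − 2·s·(s−f)·h − DoF·(s−f)² = 0 ⇒ h = (s−f)·(s + √(s² + DoF²)) / DoF = 7288 × (7370 + √(7370² + 1040²)) / 1040 = 7288 × (7370 + 7443.02) / 1040 ≈ 103805 mm.
Then N = f²/(c·h) = 82² / (0.013 × 103805) = 6724 / 1349.5 ≈ 4.98.

f/4.98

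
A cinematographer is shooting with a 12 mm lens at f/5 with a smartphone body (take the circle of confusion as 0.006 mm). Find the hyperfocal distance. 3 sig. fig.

4.81 m

Hyperfocal distance H = f²/(N·c) + f = 12²/(5 × 0.006) + 12 = 144/0.03 + 12 ≈ 4812.0 mm ≈ 4.81 m.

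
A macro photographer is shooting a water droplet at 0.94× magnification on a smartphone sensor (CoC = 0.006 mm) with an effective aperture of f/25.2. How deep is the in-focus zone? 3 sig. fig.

At magnification m, DoF ≈ 2·N_eff·c/m² = 2 × 25.2 × 0.006 / 0.94² = 0.3024 / 0.8836 ≈ 0.342 mm.

0.342 mm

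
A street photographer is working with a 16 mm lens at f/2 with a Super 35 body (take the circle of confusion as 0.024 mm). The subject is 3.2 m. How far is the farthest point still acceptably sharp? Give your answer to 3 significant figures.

7.94 m

Hyperfocal distance H = f²/(N·c) + f = 16²/(2 × 0.024) + 16 = 256/0.048 + 16 ≈ 5349.3 mm ≈ 5.349 m.
Far limit Df = s·(H − f)/(H − s) = 3200 × (5349.3 − 16) / (5349.3 − 3200) = 3200 × 5333.3 / 2149.3 ≈ 7940.4 mm ≈ 7.94 m.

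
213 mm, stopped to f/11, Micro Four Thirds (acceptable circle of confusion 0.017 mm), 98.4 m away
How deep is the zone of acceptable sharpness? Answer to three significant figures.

95.2 m

Hyperfocal distance H = f²/(N·c) + f = 213²/(11 × 0.017) + 213 = 45369/0.187 + 213 ≈ 242828.0 mm ≈ 242.8 m.
Near limit Dn = s·(H − f)/(H + s − 2f) = 98400 × (242828.0 − 213) / (242828.0 + 98400 − 2 × 213) = 98400 × 242615.0 / 340802.0 ≈ 70050 mm.
Far limit Df = s·(H − f)/(H − s) = 98400 × (242828.0 − 213) / (242828.0 − 98400) = 98400 × 242615.0 / 144428.0 ≈ 165296 mm.
Depth of field = Df − Dn = 165296 − 70050 ≈ 95246 mm ≈ 95.2 m.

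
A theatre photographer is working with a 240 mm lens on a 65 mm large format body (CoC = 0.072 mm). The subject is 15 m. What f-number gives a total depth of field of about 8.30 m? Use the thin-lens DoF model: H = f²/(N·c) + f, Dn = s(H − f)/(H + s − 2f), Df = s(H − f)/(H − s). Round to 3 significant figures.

Write h = H − f = f²/(N·c). The thin-lens limits are Dn = s·h/(h + (s−f)) and Df = s·h/(h − (s−f)), so DoF = Df − Dn = 2·s·(s−f)·h / (h² − (s−f)²).
That is a quadratic in h: DoF·h² − 2·s·(s−f)·h − DoF·(s−f)² = 0 ⇒ h = (s−f)·(s + √(s² + DoF²)) / DoF = 14760 × (15000 + √(15000² + 8300²)) / 8300 = 14760 × (15000 + 17143.2) / 8300 ≈ 57161 mm.
Then N = f²/(c·h) = 240² / (0.072 × 57161) = 57600 / 4115.6 ≈ 14.

f/14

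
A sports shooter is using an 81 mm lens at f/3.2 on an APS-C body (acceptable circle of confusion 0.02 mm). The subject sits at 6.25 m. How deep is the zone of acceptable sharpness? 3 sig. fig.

0.755 m

Hyperfocal distance H = f²/(N·c) + f = 81²/(3.2 × 0.02) + 81 = 6561/0.064 + 81 ≈ 102596.6 mm ≈ 102.6 m.
Near limit Dn = s·(H − f)/(H + s − 2f) = 6250 × (102596.6 − 81) / (102596.6 + 6250 − 2 × 81) = 6250 × 102515.6 / 108684.6 ≈ 5895.25 mm.
Far limit Df = s·(H − f)/(H − s) = 6250 × (102596.6 − 81) / (102596.6 − 6250) = 6250 × 102515.6 / 96346.6 ≈ 6650.18 mm.
Depth of field = Df − Dn = 6650.18 − 5895.25 ≈ 754.93 mm ≈ 0.755 m.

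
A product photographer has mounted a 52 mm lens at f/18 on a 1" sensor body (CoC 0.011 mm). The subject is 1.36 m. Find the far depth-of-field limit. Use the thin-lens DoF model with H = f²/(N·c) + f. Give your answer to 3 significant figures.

Hyperfocal distance H = f²/(N·c) + f = 52²/(18 × 0.011) + 52 = 2704/0.198 + 52 ≈ 13708.6 mm ≈ 13.71 m.
Far limit Df = s·(H − f)/(H − s) = 1360 × (13708.6 − 52) / (13708.6 − 1360) = 1360 × 13656.6 / 12348.6 ≈ 1504.1 mm ≈ 1.50 m.

1.50 m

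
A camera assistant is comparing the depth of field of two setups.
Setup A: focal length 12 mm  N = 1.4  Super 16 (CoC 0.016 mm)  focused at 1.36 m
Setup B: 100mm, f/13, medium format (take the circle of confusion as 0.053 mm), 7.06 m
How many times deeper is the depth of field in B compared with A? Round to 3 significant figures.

14.7

Setup A: H = 12²/(1.4×0.016) + 12 ≈ 6440.6 mm; DoF = Df − Dn = 1720.84 − 1124.26 ≈ 596.58 mm.
Setup B: H = 100²/(13×0.053) + 100 ≈ 14613.8 mm; DoF = Df − Dn = 13565.0 − 4771.7 ≈ 8793.3 mm.
Ratio = 8793.3 / 596.58 ≈ 14.7.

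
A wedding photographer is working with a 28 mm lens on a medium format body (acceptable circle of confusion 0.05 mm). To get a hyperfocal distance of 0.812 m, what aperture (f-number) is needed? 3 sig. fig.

f/20

Rearrange H = f²/(N·c) + f for N: N = f² / ((H − f)·c).
N = 28² / ((812 − 28) × 0.05) = 784 / 39.20 ≈ 20.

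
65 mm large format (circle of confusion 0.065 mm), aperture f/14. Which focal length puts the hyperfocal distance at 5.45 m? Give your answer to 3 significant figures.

70.0 mm

From H = f²/(N·c) + f, with f ≪ H: f ≈ √(H·N·c) = √(5450 × 14 × 0.065) = √4959.5 ≈ 70.42 mm.
Exact: f² + N·c·f − N·c·H = 0 ⇒ f = (−N·c + √((N·c)² + 4·N·c·H))/2 = (−0.91 + √19839)/2 ≈ 69.970 mm ≈ 70.0 mm.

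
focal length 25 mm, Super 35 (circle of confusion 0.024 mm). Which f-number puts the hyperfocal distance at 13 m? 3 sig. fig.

f/2.01

Rearrange H = f²/(N·c) + f for N: N = f² / ((H − f)·c).
N = 25² / ((13000 − 25) × 0.024) = 625 / 311.4 ≈ 2.01.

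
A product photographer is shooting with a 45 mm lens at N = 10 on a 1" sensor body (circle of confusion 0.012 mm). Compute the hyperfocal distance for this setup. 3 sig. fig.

16.9 m

Hyperfocal distance H = f²/(N·c) + f = 45²/(10 × 0.012) + 45 = 2025/0.12 + 45 ≈ 16920.0 mm ≈ 16.9 m.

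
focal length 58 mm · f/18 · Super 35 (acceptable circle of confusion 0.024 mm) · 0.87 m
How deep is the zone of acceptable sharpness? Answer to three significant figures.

183 mm

Hyperfocal distance H = f²/(N·c) + f = 58²/(18 × 0.024) + 58 = 3364/0.432 + 58 ≈ 7845.0 mm ≈ 7.845 m.
Near limit Dn = s·(H − f)/(H + s − 2f) = 870 × (7845.0 − 58) / (7845.0 + 870 − 2 × 58) = 870 × 7787.0 / 8599.0 ≈ 787.85 mm.
Far limit Df = s·(H − f)/(H − s) = 870 × (7845.0 − 58) / (7845.0 − 870) = 870 × 7787.0 / 6975.0 ≈ 971.28 mm.
Depth of field = Df − Dn = 971.28 − 787.85 ≈ 183.43 mm.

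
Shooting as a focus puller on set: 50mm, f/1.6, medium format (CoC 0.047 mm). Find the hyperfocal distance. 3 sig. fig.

Hyperfocal distance H = f²/(N·c) + f = 50²/(1.6 × 0.047) + 50 = 2500/0.0752 + 50 ≈ 33294.7 mm ≈ 33.3 m.

33.3 m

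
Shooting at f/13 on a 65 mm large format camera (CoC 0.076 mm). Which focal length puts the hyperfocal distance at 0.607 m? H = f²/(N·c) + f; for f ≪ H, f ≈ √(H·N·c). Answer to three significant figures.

24.0 mm

From H = f²/(N·c) + f, with f ≪ H: f ≈ √(H·N·c) = √(607 × 13 × 0.076) = √599.72 ≈ 24.49 mm.
Exact: f² + N·c·f − N·c·H = 0 ⇒ f = (−N·c + √((N·c)² + 4·N·c·H))/2 = (−0.988 + √2399.8)/2 ≈ 24.000 mm ≈ 24.0 mm.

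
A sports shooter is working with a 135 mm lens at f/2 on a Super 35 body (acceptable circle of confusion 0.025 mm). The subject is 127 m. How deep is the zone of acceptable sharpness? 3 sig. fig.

101 m

Hyperfocal distance H = f²/(N·c) + f = 135²/(2 × 0.025) + 135 = 18225/0.05 + 135 ≈ 364635.0 mm ≈ 364.6 m.
Near limit Dn = s·(H − f)/(H + s − 2f) = 127000 × (364635.0 − 135) / (364635.0 + 127000 − 2 × 135) = 127000 × 364500.0 / 491365.0 ≈ 94210 mm.
Far limit Df = s·(H − f)/(H − s) = 127000 × (364635.0 − 135) / (364635.0 − 127000) = 127000 × 364500.0 / 237635.0 ≈ 194801 mm.
Depth of field = Df − Dn = 194801 − 94210 ≈ 100591 mm ≈ 101 m.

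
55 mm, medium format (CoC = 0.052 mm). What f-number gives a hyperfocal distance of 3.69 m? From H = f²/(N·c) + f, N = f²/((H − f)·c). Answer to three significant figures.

f/16

Rearrange H = f²/(N·c) + f for N: N = f² / ((H − f)·c).
N = 55² / ((3690 − 55) × 0.052) = 3025 / 189.0 ≈ 16.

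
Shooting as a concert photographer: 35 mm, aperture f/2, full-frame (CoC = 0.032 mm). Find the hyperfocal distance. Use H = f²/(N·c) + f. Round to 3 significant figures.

Hyperfocal distance H = f²/(N·c) + f = 35²/(2 × 0.032) + 35 = 1225/0.064 + 35 ≈ 19175.6 mm ≈ 19.2 m.

19.2 m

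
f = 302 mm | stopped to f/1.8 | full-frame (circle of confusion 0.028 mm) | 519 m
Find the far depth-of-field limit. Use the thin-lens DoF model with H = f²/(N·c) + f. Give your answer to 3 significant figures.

728 m

Hyperfocal distance H = f²/(N·c) + f = 302²/(1.8 × 0.028) + 302 = 91204/0.0504 + 302 ≈ 1809905.2 mm ≈ 1810 m.
Far limit Df = s·(H − f)/(H − s) = 519000 × (1809905.2 − 302) / (1809905.2 − 519000) = 519000 × 1809603.2 / 1290905.2 ≈ 727539 mm ≈ 728 m.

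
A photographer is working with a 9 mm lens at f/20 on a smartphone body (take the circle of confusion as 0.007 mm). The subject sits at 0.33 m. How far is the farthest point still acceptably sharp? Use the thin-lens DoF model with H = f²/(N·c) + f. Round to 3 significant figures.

Hyperfocal distance H = f²/(N·c) + f = 9²/(20 × 0.007) + 9 = 81/0.14 + 9 ≈ 587.6 mm ≈ 0.588 m.
Far limit Df = s·(H − f)/(H − s) = 330 × (587.6 − 9) / (587.6 − 330) = 330 × 578.6 / 257.6 ≈ 741.26 mm ≈ 0.741 m.

0.741 m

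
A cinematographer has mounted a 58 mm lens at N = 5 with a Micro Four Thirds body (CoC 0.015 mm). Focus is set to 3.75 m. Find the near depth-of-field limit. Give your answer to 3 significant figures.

3.46 m

Hyperfocal distance H = f²/(N·c) + f = 58²/(5 × 0.015) + 58 = 3364/0.075 + 58 ≈ 44911.3 mm ≈ 44.91 m.
Near limit Dn = s·(H − f)/(H + s − 2f) = 3750 × (44911.3 − 58) / (44911.3 + 3750 − 2 × 58) = 3750 × 44853.3 / 48545.3 ≈ 3464.8 mm ≈ 3.46 m.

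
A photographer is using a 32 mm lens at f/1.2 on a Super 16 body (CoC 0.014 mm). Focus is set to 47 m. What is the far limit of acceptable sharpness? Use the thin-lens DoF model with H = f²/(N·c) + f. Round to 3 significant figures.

205 m

Hyperfocal distance H = f²/(N·c) + f = 32²/(1.2 × 0.014) + 32 = 1024/0.0168 + 32 ≈ 60984.4 mm ≈ 60.98 m.
Far limit Df = s·(H − f)/(H − s) = 47000 × (60984.4 − 32) / (60984.4 − 47000) = 47000 × 60952.4 / 13984.4 ≈ 204854 mm ≈ 205 m.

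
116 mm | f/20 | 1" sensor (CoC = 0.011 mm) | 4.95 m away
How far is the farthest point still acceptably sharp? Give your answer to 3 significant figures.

5.37 m

Hyperfocal distance H = f²/(N·c) + f = 116²/(20 × 0.011) + 116 = 13456/0.22 + 116 ≈ 61279.6 mm ≈ 61.28 m.
Far limit Df = s·(H − f)/(H − s) = 4950 × (61279.6 − 116) / (61279.6 − 4950) = 4950 × 61163.6 / 56329.6 ≈ 5374.8 mm ≈ 5.37 m.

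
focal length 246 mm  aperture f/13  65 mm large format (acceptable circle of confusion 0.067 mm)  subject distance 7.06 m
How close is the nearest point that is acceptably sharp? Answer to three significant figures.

6.43 m

Hyperfocal distance H = f²/(N·c) + f = 246²/(13 × 0.067) + 246 = 60516/0.871 + 246 ≈ 69724.8 mm ≈ 69.72 m.
Near limit Dn = s·(H − f)/(H + s − 2f) = 7060 × (69724.8 − 246) / (69724.8 + 7060 − 2 × 246) = 7060 × 69478.8 / 76292.8 ≈ 6429.4 mm ≈ 6.43 m.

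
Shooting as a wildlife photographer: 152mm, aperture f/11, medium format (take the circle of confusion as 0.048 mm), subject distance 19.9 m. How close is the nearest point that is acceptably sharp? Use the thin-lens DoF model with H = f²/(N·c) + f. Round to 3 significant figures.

13.7 m

Hyperfocal distance H = f²/(N·c) + f = 152²/(11 × 0.048) + 152 = 23104/0.528 + 152 ≈ 43909.6 mm ≈ 43.91 m.
Near limit Dn = s·(H − f)/(H + s − 2f) = 19900 × (43909.6 − 152) / (43909.6 + 19900 − 2 × 152) = 19900 × 43757.6 / 63505.6 ≈ 13712 mm ≈ 13.7 m.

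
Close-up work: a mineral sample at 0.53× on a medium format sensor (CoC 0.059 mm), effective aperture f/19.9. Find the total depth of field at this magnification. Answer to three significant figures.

At magnification m, DoF ≈ 2·N_eff·c/m² = 2 × 19.9 × 0.059 / 0.53² = 2.348 / 0.2809 ≈ 8.36 mm.

8.36 mm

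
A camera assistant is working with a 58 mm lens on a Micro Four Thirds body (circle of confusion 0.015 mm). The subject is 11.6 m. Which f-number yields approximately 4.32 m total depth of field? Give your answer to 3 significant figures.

Write h = H − f = f²/(N·c). The thin-lens limits are Dn = s·h/(h + (s−f)) and Df = s·h/(h − (s−f)), so DoF = Df − Dn = 2·s·(s−f)·h / (h² − (s−f)²).
That is a quadratic in h: DoF·h² − 2·s·(s−f)·h − DoF·(s−f)² = 0 ⇒ h = (s−f)·(s + √(s² + DoF²)) / DoF = 11542 × (11600 + √(11600² + 4320²)) / 4320 = 11542 × (11600 + 12378.3) / 4320 ≈ 64064 mm.
Then N = f²/(c·h) = 58² / (0.015 × 64064) = 3364 / 960.96 ≈ 3.50.

f/3.50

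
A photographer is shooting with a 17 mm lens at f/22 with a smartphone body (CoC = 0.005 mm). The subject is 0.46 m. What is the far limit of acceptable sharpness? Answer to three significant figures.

Hyperfocal distance H = f²/(N·c) + f = 17²/(22 × 0.005) + 17 = 289/0.11 + 17 ≈ 2644.3 mm ≈ 2.644 m.
Far limit Df = s·(H − f)/(H − s) = 460 × (2644.3 − 17) / (2644.3 − 460) = 460 × 2627.3 / 2184.3 ≈ 553.29 mm ≈ 0.553 m.

0.553 m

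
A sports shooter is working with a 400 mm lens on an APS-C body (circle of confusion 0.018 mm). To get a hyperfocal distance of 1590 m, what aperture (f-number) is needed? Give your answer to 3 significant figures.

Rearrange H = f²/(N·c) + f for N: N = f² / ((H − f)·c).
N = 400² / ((1590000 − 400) × 0.018) = 160000 / 28613 ≈ 5.59.

f/5.59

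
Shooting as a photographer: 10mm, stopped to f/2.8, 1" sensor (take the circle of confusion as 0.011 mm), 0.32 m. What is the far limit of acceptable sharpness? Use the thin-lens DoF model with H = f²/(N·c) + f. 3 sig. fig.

Hyperfocal distance H = f²/(N·c) + f = 10²/(2.8 × 0.011) + 10 = 100/0.0308 + 10 ≈ 3256.8 mm ≈ 3.257 m.
Far limit Df = s·(H − f)/(H − s) = 320 × (3256.8 − 10) / (3256.8 − 320) = 320 × 3246.8 / 2936.8 ≈ 353.78 mm.

354 mm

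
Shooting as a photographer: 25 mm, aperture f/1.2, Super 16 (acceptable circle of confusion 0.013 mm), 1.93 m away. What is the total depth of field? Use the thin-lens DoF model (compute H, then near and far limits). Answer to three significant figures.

184 mm

Hyperfocal distance H = f²/(N·c) + f = 25²/(1.2 × 0.013) + 25 = 625/0.0156 + 25 ≈ 40089.1 mm ≈ 40.09 m.
Near limit Dn = s·(H − f)/(H + s − 2f) = 1930 × (40089.1 − 25) / (40089.1 + 1930 − 2 × 25) = 1930 × 40064.1 / 41969.1 ≈ 1842.40 mm.
Far limit Df = s·(H − f)/(H − s) = 1930 × (40089.1 − 25) / (40089.1 − 1930) = 1930 × 40064.1 / 38159.1 ≈ 2026.35 mm.
Depth of field = Df − Dn = 2026.35 − 1842.40 ≈ 183.95 mm.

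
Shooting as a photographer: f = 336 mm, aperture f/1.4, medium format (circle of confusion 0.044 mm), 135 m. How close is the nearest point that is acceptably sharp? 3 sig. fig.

126 m

Hyperfocal distance H = f²/(N·c) + f = 336²/(1.4 × 0.044) + 336 = 112896/0.0616 + 336 ≈ 1833063.3 mm ≈ 1833 m.
Near limit Dn = s·(H − f)/(H + s − 2f) = 135000 × (1833063.3 − 336) / (1833063.3 + 135000 − 2 × 336) = 135000 × 1832727.3 / 1967391.3 ≈ 125760 mm ≈ 126 m.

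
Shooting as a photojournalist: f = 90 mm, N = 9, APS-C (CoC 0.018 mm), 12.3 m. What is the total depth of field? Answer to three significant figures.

6.39 m

Hyperfocal distance H = f²/(N·c) + f = 90²/(9 × 0.018) + 90 = 8100/0.162 + 90 ≈ 50090.0 mm ≈ 50.09 m.
Near limit Dn = s·(H − f)/(H + s − 2f) = 12300 × (50090.0 − 90) / (50090.0 + 12300 − 2 × 90) = 12300 × 50000.0 / 62210.0 ≈ 9885.9 mm.
Far limit Df = s·(H − f)/(H − s) = 12300 × (50090.0 − 90) / (50090.0 − 12300) = 12300 × 50000.0 / 37790.0 ≈ 16274.1 mm.
Depth of field = Df − Dn = 16274.1 − 9885.9 ≈ 6388.2 mm ≈ 6.39 m.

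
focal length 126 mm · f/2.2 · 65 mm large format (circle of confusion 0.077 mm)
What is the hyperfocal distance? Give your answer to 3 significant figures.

93.8 m

Hyperfocal distance H = f²/(N·c) + f = 126²/(2.2 × 0.077) + 126 = 15876/0.1694 + 126 ≈ 93845.0 mm ≈ 93.8 m.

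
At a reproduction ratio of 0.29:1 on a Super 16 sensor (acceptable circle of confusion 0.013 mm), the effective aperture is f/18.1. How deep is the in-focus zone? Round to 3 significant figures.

At magnification m, DoF ≈ 2·N_eff·c/m² = 2 × 18.1 × 0.013 / 0.29² = 0.4706 / 0.0841 ≈ 5.6 mm.

5.60 mm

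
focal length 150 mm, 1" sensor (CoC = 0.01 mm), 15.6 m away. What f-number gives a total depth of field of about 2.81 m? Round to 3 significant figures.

f/13

Write h = H − f = f²/(N·c). The thin-lens limits are Dn = s·h/(h + (s−f)) and Df = s·h/(h − (s−f)), so DoF = Df − Dn = 2·s·(s−f)·h / (h² − (s−f)²).
That is a quadratic in h: DoF·h² − 2·s·(s−f)·h − DoF·(s−f)² = 0 ⇒ h = (s−f)·(s + √(s² + DoF²)) / DoF = 15450 × (15600 + √(15600² + 2810²)) / 2810 = 15450 × (15600 + 15851.1) / 2810 ≈ 172925 mm.
Then N = f²/(c·h) = 150² / (0.01 × 172925) = 22500 / 1729.2 ≈ 13.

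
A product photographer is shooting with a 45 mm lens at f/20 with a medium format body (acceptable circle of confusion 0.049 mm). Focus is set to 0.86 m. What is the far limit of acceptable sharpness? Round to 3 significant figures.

1.42 m

Hyperfocal distance H = f²/(N·c) + f = 45²/(20 × 0.049) + 45 = 2025/0.98 + 45 ≈ 2111.3 mm ≈ 2.111 m.
Far limit Df = s·(H − f)/(H − s) = 860 × (2111.3 − 45) / (2111.3 − 860) = 860 × 2066.3 / 1251.3 ≈ 1420.1 mm ≈ 1.42 m.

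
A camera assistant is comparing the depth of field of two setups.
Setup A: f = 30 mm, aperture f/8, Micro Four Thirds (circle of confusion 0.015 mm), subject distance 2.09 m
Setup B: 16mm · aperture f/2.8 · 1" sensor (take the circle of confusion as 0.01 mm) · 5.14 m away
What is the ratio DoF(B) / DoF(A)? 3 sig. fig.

6.76

Setup A: H = 30²/(8×0.015) + 30 ≈ 7530.0 mm; DoF = Df − Dn = 2881.4 − 1639.6 ≈ 1241.8 mm.
Setup B: H = 16²/(2.8×0.01) + 16 ≈ 9158.9 mm; DoF = Df − Dn = 11693.4 − 3293.9 ≈ 8399.5 mm.
Ratio = 8399.5 / 1241.8 ≈ 6.76.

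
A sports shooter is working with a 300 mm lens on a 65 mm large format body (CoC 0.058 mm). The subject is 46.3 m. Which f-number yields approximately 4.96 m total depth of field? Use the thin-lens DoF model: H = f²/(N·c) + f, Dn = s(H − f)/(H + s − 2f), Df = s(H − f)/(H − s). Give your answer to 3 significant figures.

Write h = H − f = f²/(N·c). The thin-lens limits are Dn = s·h/(h + (s−f)) and Df = s·h/(h − (s−f)), so DoF = Df − Dn = 2·s·(s−f)·h / (h² − (s−f)²).
That is a quadratic in h: DoF·h² − 2·s·(s−f)·h − DoF·(s−f)² = 0 ⇒ h = (s−f)·(s + √(s² + DoF²)) / DoF = 46000 × (46300 + √(46300² + 4960²)) / 4960 = 46000 × (46300 + 46564.9) / 4960 ≈ 861247 mm.
Then N = f²/(c·h) = 300² / (0.058 × 861247) = 90000 / 49952 ≈ 1.80.

f/1.80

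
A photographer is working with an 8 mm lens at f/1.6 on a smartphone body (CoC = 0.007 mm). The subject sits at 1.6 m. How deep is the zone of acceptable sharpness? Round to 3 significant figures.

Hyperfocal distance H = f²/(N·c) + f = 8²/(1.6 × 0.007) + 8 = 64/0.0112 + 8 ≈ 5722.3 mm ≈ 5.722 m.
Near limit Dn = s·(H − f)/(H + s − 2f) = 1600 × (5722.3 − 8) / (5722.3 + 1600 − 2 × 8) = 1600 × 5714.3 / 7306.3 ≈ 1251.37 mm.
Far limit Df = s·(H − f)/(H − s) = 1600 × (5722.3 − 8) / (5722.3 − 1600) = 1600 × 5714.3 / 4122.3 ≈ 2217.91 mm.
Depth of field = Df − Dn = 2217.91 − 1251.37 ≈ 966.54 mm ≈ 0.967 m.

0.967 m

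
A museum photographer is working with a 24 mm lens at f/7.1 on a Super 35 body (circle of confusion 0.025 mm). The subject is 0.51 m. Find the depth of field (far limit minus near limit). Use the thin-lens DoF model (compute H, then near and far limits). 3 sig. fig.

156 mm

Hyperfocal distance H = f²/(N·c) + f = 24²/(7.1 × 0.025) + 24 = 576/0.1775 + 24 ≈ 3269.1 mm ≈ 3.269 m.
Near limit Dn = s·(H − f)/(H + s − 2f) = 510 × (3269.1 − 24) / (3269.1 + 510 − 2 × 24) = 510 × 3245.1 / 3731.1 ≈ 443.57 mm.
Far limit Df = s·(H − f)/(H − s) = 510 × (3269.1 − 24) / (3269.1 − 510) = 510 × 3245.1 / 2759.1 ≈ 599.83 mm.
Depth of field = Df − Dn = 599.83 − 443.57 ≈ 156.26 mm.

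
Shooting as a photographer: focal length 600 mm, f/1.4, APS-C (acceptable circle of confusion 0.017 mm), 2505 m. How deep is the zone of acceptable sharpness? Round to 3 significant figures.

Hyperfocal distance H = f²/(N·c) + f = 600²/(1.4 × 0.017) + 600 = 360000/0.0238 + 600 ≈ 15126650.4 mm ≈ 15127 m.
Near limit Dn = s·(H − f)/(H + s − 2f) = 2505000 × (15126650.4 − 600) / (15126650.4 + 2505000 − 2 × 600) = 2505000 × 15126050.4 / 17630450.4 ≈ 2149166 mm.
Far limit Df = s·(H − f)/(H − s) = 2505000 × (15126650.4 − 600) / (15126650.4 − 2505000) = 2505000 × 15126050.4 / 12621650.4 ≈ 3002045 mm.
Depth of field = Df − Dn = 3002045 − 2149166 ≈ 852879 mm ≈ 853 m.

853 m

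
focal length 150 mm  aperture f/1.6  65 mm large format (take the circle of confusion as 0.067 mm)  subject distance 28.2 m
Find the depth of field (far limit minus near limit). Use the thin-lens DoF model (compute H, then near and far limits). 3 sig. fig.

Hyperfocal distance H = f²/(N·c) + f = 150²/(1.6 × 0.067) + 150 = 22500/0.1072 + 150 ≈ 210038.1 mm ≈ 210.0 m.
Near limit Dn = s·(H − f)/(H + s − 2f) = 28200 × (210038.1 − 150) / (210038.1 + 28200 − 2 × 150) = 28200 × 209888.1 / 237938.1 ≈ 24875.6 mm.
Far limit Df = s·(H − f)/(H − s) = 28200 × (210038.1 − 150) / (210038.1 − 28200) = 28200 × 209888.1 / 181838.1 ≈ 32550.1 mm.
Depth of field = Df − Dn = 32550.1 − 24875.6 ≈ 7674.5 mm ≈ 7.67 m.

7.67 m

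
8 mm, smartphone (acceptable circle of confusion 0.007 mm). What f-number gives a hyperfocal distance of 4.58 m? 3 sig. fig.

Rearrange H = f²/(N·c) + f for N: N = f² / ((H − f)·c).
N = 8² / ((4580 − 8) × 0.007) = 64 / 32.00 ≈ 2.00.

f/2.00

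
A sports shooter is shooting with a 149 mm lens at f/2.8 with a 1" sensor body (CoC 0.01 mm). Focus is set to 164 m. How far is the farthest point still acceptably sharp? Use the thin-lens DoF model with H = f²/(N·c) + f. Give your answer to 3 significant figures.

Hyperfocal distance H = f²/(N·c) + f = 149²/(2.8 × 0.01) + 149 = 22201/0.028 + 149 ≈ 793041.9 mm ≈ 793.0 m.
Far limit Df = s·(H − f)/(H − s) = 164000 × (793041.9 − 149) / (793041.9 − 164000) = 164000 × 792892.9 / 629041.9 ≈ 206718 mm ≈ 207 m.

207 m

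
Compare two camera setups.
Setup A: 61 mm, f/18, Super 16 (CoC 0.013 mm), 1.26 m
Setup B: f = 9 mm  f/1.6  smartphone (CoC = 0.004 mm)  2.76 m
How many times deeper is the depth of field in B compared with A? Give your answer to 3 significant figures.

6.59

Setup A: H = 61²/(18×0.013) + 61 ≈ 15962.7 mm; DoF = Df − Dn = 1362.75 − 1171.66 ≈ 191.09 mm.
Setup B: H = 9²/(1.6×0.004) + 9 ≈ 12665.2 mm; DoF = Df − Dn = 3526.5 − 2267.2 ≈ 1259.3 mm.
Ratio = 1259.3 / 191.09 ≈ 6.59.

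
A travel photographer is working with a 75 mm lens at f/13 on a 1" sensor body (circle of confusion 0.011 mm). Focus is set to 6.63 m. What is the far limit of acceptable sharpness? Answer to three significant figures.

Hyperfocal distance H = f²/(N·c) + f = 75²/(13 × 0.011) + 75 = 5625/0.143 + 75 ≈ 39410.7 mm ≈ 39.41 m.
Far limit Df = s·(H − f)/(H − s) = 6630 × (39410.7 − 75) / (39410.7 − 6630) = 6630 × 39335.7 / 32780.7 ≈ 7955.8 mm ≈ 7.96 m.

7.96 m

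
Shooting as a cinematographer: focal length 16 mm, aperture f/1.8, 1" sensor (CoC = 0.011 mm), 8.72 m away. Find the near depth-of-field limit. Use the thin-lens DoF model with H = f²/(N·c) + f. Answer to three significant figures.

Hyperfocal distance H = f²/(N·c) + f = 16²/(1.8 × 0.011) + 16 = 256/0.0198 + 16 ≈ 12945.3 mm ≈ 12.95 m.
Near limit Dn = s·(H − f)/(H + s − 2f) = 8720 × (12945.3 − 16) / (12945.3 + 8720 − 2 × 16) = 8720 × 12929.3 / 21633.3 ≈ 5211.6 mm ≈ 5.21 m.

5.21 m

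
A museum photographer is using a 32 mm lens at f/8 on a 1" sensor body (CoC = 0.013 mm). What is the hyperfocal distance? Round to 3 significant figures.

Hyperfocal distance H = f²/(N·c) + f = 32²/(8 × 0.013) + 32 = 1024/0.104 + 32 ≈ 9878.2 mm ≈ 9.88 m.

9.88 m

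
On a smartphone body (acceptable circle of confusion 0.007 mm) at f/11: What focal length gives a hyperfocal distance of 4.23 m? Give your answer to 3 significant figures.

From H = f²/(N·c) + f, with f ≪ H: f ≈ √(H·N·c) = √(4230 × 11 × 0.007) = √325.71 ≈ 18.05 mm.
Exact: f² + N·c·f − N·c·H = 0 ⇒ f = (−N·c + √((N·c)² + 4·N·c·H))/2 = (−0.077 + √1302.8)/2 ≈ 18.009 mm ≈ 18.0 mm.

18.0 mm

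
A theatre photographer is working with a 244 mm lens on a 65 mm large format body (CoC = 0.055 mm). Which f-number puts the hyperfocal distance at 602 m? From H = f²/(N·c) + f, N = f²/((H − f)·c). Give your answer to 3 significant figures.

Rearrange H = f²/(N·c) + f for N: N = f² / ((H − f)·c).
N = 244² / ((602000 − 244) × 0.055) = 59536 / 33097 ≈ 1.80.

f/1.80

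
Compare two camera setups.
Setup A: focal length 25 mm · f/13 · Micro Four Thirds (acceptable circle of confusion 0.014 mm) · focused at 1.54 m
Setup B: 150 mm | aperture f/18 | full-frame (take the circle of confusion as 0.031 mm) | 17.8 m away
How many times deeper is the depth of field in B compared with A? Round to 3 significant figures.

Setup A: H = 25²/(13×0.014) + 25 ≈ 3459.1 mm; DoF = Df − Dn = 2755.7 − 1068.6 ≈ 1687.1 mm.
Setup B: H = 150²/(18×0.031) + 150 ≈ 40472.6 mm; DoF = Df − Dn = 31657 − 12381 ≈ 19276 mm.
Ratio = 19276 / 1687.1 ≈ 11.4.

11.4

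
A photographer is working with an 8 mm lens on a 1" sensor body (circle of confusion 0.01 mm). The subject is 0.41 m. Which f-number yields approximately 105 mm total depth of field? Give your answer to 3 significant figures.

Write h = H − f = f²/(N·c). The thin-lens limits are Dn = s·h/(h + (s−f)) and Df = s·h/(h − (s−f)), so DoF = Df − Dn = 2·s·(s−f)·h / (h² − (s−f)²).
That is a quadratic in h: DoF·h² − 2·s·(s−f)·h − DoF·(s−f)² = 0 ⇒ h = (s−f)·(s + √(s² + DoF²)) / DoF = 402 × (410 + √(410² + 105²)) / 105 = 402 × (410 + 423.232) / 105 ≈ 3190.1 mm.
Then N = f²/(c·h) = 8² / (0.01 × 3190.1) = 64 / 31.901 ≈ 2.01.

f/2.01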